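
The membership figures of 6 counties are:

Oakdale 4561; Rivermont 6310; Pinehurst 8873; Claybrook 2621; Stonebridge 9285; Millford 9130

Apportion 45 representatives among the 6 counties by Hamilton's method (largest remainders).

The standard divisor is 40780/45 ≈ 906.222.
Standard quotas: Oakdale 5.0330, Rivermont 6.9630, Pinehurst 9.7912, Claybrook 2.8922, Stonebridge 10.2458, Millford 10.0748.
Lower quotas: Oakdale 5, Rivermont 6, Pinehurst 9, Claybrook 2, Stonebridge 10, Millford 10 (sum 42, leaving 3 seats).
Remainders in descending order: Rivermont 0.9630, Claybrook 0.8922, Pinehurst 0.7912, Stonebridge 0.2458, Millford 0.0748, Oakdale 0.0330.
The surplus seats go to Rivermont, Claybrook, Pinehurst.

Oakdale 5, Rivermont 7, Pinehurst 10, Claybrook 3, Stonebridge 10, Millford 10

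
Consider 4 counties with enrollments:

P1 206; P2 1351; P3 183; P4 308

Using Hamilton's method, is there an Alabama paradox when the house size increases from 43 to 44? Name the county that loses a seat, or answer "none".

none

At 43 seats: P1 4, P2 28, P3 4, P4 7.
At 44 seats: P1 4, P2 29, P3 4, P4 7.
No county's allocation decreased.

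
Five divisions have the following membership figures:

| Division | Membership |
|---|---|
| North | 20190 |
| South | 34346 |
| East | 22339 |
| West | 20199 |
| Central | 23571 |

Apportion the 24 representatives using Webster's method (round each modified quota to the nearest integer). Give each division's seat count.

North 4, South 7, East 4, West 4, Central 5

Standard divisor 120645/24 ≈ 5026.875; standard quotas: North 4.016, South 6.832, East 4.444, West 4.018, Central 4.689.
Rounding to the nearest integer gives North 4, South 7, East 4, West 4, Central 5 — total 24, matching the house size, so no adjustment is needed.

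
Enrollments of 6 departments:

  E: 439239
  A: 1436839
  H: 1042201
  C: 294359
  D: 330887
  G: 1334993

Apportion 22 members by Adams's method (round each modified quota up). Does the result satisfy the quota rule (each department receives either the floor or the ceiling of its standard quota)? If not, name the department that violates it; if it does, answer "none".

none

Standard quotas: E 1.981, A 6.480, H 4.700, C 1.327, D 1.492, G 6.020.
Adams allocation: E 2, A 6, H 4, C 2, D 2, G 6.
Every allocation lies between the lower and upper quota.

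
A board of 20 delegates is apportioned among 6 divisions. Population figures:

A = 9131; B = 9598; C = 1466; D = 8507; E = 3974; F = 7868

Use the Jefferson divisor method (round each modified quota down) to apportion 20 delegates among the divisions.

A=5, B=5, C=0, D=4, E=2, F=4

Standard divisor 40544/20 ≈ 2027.2; standard quotas: A 4.504, B 4.735, C 0.723, D 4.196, E 1.960, F 3.881.
Rounding down gives 4, 4, 0, 4, 1, 3 = 16 seats, so the divisor must be adjusted.
With modified divisor 1800: modified quotas A 5.073, B 5.332, C 0.814, D 4.726, E 2.208, F 4.371.
Rounding down: A 5, B 5, C 0, D 4, E 2, F 4 (total 20).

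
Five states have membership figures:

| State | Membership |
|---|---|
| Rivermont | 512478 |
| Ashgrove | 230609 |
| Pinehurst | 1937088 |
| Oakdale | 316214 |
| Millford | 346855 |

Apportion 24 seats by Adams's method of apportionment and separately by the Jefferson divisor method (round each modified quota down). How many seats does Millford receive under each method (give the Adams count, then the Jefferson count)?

Adams: Rivermont 4, Ashgrove 2, Pinehurst 13, Oakdale 2, Millford 3.
Jefferson: Rivermont 4, Ashgrove 1, Pinehurst 15, Oakdale 2, Millford 2.
Millford gets 3 under Adams and 2 under Jefferson.

3 and 2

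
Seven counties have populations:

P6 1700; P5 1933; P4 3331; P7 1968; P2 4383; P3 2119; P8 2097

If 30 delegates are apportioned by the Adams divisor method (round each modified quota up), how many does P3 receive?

Standard divisor 17531/30 ≈ 584.367; standard quotas: P6 2.909, P5 3.308, P4 5.700, P7 3.368, P2 7.500, P3 3.626, P8 3.589.
Rounding up gives 3, 4, 6, 4, 8, 4, 4 = 33 seats, so the divisor must be adjusted.
With modified divisor 661: modified quotas P6 2.572, P5 2.924, P4 5.039, P7 2.977, P2 6.631, P3 3.206, P8 3.172.
Rounding up: P6 3, P5 3, P4 6, P7 3, P2 7, P3 4, P8 4 (total 30).
P3 receives 4.

4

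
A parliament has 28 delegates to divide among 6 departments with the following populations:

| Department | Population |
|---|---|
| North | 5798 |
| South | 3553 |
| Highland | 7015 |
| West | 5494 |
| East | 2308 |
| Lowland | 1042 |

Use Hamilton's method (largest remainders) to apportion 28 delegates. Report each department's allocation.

The standard divisor is 25210/28 ≈ 900.357.
Standard quotas: North 6.4397, South 3.9462, Highland 7.7914, West 6.1020, East 2.5634, Lowland 1.1573.
Lower quotas: North 6, South 3, Highland 7, West 6, East 2, Lowland 1 (sum 25, leaving 3 seats).
Remainders in descending order: South 0.9462, Highland 0.7914, East 0.5634, North 0.4397, Lowland 0.1573, West 0.1020.
Largest remainders: South, Highland, East receive the extra seats.

North: 6, South: 4, Highland: 8, West: 6, East: 3, Lowland: 1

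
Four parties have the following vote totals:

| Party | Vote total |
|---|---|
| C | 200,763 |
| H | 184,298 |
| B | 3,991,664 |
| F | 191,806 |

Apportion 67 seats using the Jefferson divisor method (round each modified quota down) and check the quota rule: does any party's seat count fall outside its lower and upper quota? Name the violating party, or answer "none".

B

Standard quotas: C 2.944, H 2.703, B 58.540, F 2.813.
Jefferson allocation: C 3, H 2, B 60, F 2.
B has quota 58.540 (lower 58, upper 59) but receives 60 — outside the quota interval.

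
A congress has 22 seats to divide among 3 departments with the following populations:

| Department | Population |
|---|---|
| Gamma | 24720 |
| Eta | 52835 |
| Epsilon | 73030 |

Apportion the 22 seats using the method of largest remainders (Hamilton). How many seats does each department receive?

Total 150585; standard divisor 150585/22 ≈ 6844.773.
Standard quotas: Gamma 3.6115, Eta 7.7190, Epsilon 10.6695.
Lower quotas: Gamma 3, Eta 7, Epsilon 10 (sum 20, leaving 2 seats).
Remainders in descending order: Eta 0.7190, Epsilon 0.6695, Gamma 0.6115.
The surplus seats go to Eta, Epsilon.

Gamma 3; Eta 8; Epsilon 11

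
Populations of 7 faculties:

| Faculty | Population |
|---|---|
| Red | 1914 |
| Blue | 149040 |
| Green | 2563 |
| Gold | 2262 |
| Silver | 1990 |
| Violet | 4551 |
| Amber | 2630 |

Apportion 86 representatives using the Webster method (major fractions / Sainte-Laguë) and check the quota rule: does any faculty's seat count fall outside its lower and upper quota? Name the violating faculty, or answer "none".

Standard quotas: Red 0.998, Blue 77.705, Green 1.336, Gold 1.179, Silver 1.038, Violet 2.373, Amber 1.371.
Webster allocation: Red 1, Blue 79, Green 1, Gold 1, Silver 1, Violet 2, Amber 1.
Blue has quota 77.705 (lower 77, upper 78) but receives 79 — outside the quota interval.

Blue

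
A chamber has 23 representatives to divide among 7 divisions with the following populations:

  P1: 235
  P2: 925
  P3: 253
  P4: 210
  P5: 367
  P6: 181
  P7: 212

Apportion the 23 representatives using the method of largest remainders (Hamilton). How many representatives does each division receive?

P1=2; P2=9; P3=2; P4=2; P5=4; P6=2; P7=2

The standard divisor is 2383/23 ≈ 103.609.
Standard quotas: P1 2.268, P2 8.928, P3 2.442, P4 2.027, P5 3.542, P6 1.747, P7 2.046.
Lower quotas: P1 2, P2 8, P3 2, P4 2, P5 3, P6 1, P7 2 (sum 20, leaving 3 seats).
Remainders in descending order: P2 0.928, P6 0.747, P5 0.542, P3 0.442, P1 0.268, P7 0.046, P4 0.027.
The surplus seats go to P2, P6, P5.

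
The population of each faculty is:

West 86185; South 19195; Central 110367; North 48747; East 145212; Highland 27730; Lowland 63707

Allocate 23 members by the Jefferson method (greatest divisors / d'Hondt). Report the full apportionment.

West 4, South 1, Central 5, North 2, East 7, Highland 1, Lowland 3

Standard divisor 501143/23 ≈ 21788.826; standard quotas: West 3.955, South 0.881, Central 5.065, North 2.237, East 6.665, Highland 1.273, Lowland 2.924.
Rounding down gives 3, 0, 5, 2, 6, 1, 2 = 19 seats, so the divisor must be adjusted.
With modified divisor 18800: modified quotas West 4.584, South 1.021, Central 5.871, North 2.593, East 7.724, Highland 1.475, Lowland 3.389.
Rounding down: West 4, South 1, Central 5, North 2, East 7, Highland 1, Lowland 3 (total 23).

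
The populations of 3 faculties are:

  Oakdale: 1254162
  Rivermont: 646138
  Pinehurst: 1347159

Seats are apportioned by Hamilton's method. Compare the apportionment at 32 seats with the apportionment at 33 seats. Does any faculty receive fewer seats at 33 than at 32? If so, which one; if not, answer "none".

Rivermont

At 32 seats: Oakdale 12, Rivermont 7, Pinehurst 13.
At 33 seats: Oakdale 13, Rivermont 6, Pinehurst 14.
Rivermont drops from 7 to 6.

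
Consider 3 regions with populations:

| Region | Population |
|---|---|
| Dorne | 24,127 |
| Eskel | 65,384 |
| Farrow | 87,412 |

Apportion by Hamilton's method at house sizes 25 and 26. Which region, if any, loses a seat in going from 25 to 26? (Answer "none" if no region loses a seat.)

Dorne

At 25 seats: Dorne 4, Eskel 9, Farrow 12.
At 26 seats: Dorne 3, Eskel 10, Farrow 13.
Dorne drops from 4 to 3.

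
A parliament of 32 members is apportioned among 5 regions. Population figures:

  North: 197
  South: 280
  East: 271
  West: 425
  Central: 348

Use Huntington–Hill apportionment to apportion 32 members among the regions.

With divisor 48: modified quotas North 4.104, South 5.833, East 5.646, West 8.854, Central 7.250.
Geometric-mean thresholds: North √(4·5)=4.472, South √(5·6)=5.477, East √(5·6)=5.477, West √(8·9)=8.485, Central √(7·8)=7.483.
Each quota rounded against its threshold gives North 4, South 6, East 6, West 9, Central 7 (total 32).

North=4, South=6, East=6, West=9, Central=7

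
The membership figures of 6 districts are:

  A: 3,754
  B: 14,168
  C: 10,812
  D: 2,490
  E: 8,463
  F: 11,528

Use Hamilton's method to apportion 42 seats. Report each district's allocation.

Standard divisor: 51215 ÷ 42 ≈ 1219.405.
Standard quotas: A 3.0786, B 11.6188, C 8.8666, D 2.0420, E 6.9403, F 9.4538.
Lower quotas: A 3, B 11, C 8, D 2, E 6, F 9 (sum 39, leaving 3 seats).
Remainders in descending order: E 0.9403, C 0.8666, B 0.6188, F 0.4538, A 0.0786, D 0.0420.
The surplus seats go to E, C, B.

A: 3, B: 12, C: 9, D: 2, E: 7, F: 9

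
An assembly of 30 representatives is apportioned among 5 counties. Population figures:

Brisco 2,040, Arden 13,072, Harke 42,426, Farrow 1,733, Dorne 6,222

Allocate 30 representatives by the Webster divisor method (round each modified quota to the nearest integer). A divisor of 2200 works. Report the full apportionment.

With modified divisor 2200: modified quotas Brisco 0.927, Arden 5.942, Harke 19.285, Farrow 0.788, Dorne 2.828.
Rounding to the nearest integer: Brisco 1, Arden 6, Harke 19, Farrow 1, Dorne 3 (total 30).

Brisco: 1; Arden: 6; Harke: 19; Farrow: 1; Dorne: 3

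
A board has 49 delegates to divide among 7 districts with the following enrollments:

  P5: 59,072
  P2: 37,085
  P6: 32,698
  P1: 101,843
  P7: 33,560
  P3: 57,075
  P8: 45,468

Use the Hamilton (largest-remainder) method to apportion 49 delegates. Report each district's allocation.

P5: 8; P2: 5; P6: 4; P1: 14; P7: 4; P3: 8; P8: 6

Standard divisor: 366801 ÷ 49 ≈ 7485.735.
Standard quotas: P5 7.8913, P2 4.9541, P6 4.3680, P1 13.6049, P7 4.4832, P3 7.6245, P8 6.0740.
Lower quotas: P5 7, P2 4, P6 4, P1 13, P7 4, P3 7, P8 6 (sum 45, leaving 4 seats).
Remainders in descending order: P2 0.9541, P5 0.8913, P3 0.6245, P1 0.6049, P7 0.4832, P6 0.3680, P8 0.0740.
Largest remainders: P2, P5, P3, P1 receive the extra seats.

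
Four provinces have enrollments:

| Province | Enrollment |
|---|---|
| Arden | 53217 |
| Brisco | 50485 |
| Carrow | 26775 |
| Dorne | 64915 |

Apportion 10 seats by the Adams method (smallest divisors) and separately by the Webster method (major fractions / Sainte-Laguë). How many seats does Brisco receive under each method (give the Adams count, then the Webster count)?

Adams: Arden 3, Brisco 2, Carrow 2, Dorne 3.
Webster: Arden 3, Brisco 3, Carrow 1, Dorne 3.
Brisco gets 2 under Adams and 3 under Webster.

2 and 3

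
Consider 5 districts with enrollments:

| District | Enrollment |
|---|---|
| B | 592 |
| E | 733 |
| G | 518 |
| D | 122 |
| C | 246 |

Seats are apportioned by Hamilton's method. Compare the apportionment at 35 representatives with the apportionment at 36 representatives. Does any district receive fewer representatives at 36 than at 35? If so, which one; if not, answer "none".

none

At 35 seats: B 9, E 12, G 8, D 2, C 4.
At 36 seats: B 10, E 12, G 8, D 2, C 4.
No district's allocation decreased.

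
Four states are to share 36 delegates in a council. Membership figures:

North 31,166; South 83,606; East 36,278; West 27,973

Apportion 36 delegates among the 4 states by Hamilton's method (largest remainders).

The standard divisor is 179023/36 ≈ 4972.861.
Standard quotas: North 6.2672, South 16.8125, East 7.2952, West 5.6251.
Lower quotas: North 6, South 16, East 7, West 5 (sum 34, leaving 2 seats).
Remainders in descending order: South 0.8125, West 0.6251, East 0.2952, North 0.2672.
Largest remainders: South, West receive the extra seats.

North 6, South 17, East 7, West 6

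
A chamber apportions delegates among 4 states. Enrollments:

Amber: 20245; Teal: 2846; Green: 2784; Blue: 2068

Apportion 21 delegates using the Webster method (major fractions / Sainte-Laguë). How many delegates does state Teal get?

2

Standard divisor 27943/21 ≈ 1330.619; standard quotas: Amber 15.215, Teal 2.139, Green 2.092, Blue 1.554.
Rounding to the nearest integer gives Amber 15, Teal 2, Green 2, Blue 2 — total 21, matching the house size, so no adjustment is needed.
Teal receives 2.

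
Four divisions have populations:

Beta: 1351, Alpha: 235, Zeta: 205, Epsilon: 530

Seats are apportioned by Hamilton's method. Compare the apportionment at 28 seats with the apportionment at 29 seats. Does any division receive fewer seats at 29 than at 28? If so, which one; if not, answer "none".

Zeta

At 28 seats: Beta 16, Alpha 3, Zeta 3, Epsilon 6.
At 29 seats: Beta 17, Alpha 3, Zeta 2, Epsilon 7.
Zeta drops from 3 to 2.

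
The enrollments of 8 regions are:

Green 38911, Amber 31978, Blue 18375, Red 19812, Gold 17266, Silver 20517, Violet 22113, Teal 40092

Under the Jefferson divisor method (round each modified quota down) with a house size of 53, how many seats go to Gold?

Standard divisor 209064/53 ≈ 3944.604; standard quotas: Green 9.864, Amber 8.107, Blue 4.658, Red 5.023, Gold 4.377, Silver 5.201, Violet 5.606, Teal 10.164.
Rounding down gives 9, 8, 4, 5, 4, 5, 5, 10 = 50 seats, so the divisor must be adjusted.
With modified divisor 3660: modified quotas Green 10.631, Amber 8.737, Blue 5.020, Red 5.413, Gold 4.717, Silver 5.606, Violet 6.042, Teal 10.954.
Rounding down: Green 10, Amber 8, Blue 5, Red 5, Gold 4, Silver 5, Violet 6, Teal 10 (total 53).
Gold receives 4.

4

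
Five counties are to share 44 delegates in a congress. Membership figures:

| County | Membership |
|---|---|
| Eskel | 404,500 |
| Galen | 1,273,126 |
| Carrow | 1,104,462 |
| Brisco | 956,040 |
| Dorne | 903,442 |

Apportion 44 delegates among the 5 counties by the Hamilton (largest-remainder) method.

The standard divisor is 4641570/44 ≈ 105490.227.
Standard quotas: Eskel 3.8345, Galen 12.0687, Carrow 10.4698, Brisco 9.0628, Dorne 8.5642.
Lower quotas: Eskel 3, Galen 12, Carrow 10, Brisco 9, Dorne 8 (sum 42, leaving 2 seats).
Remainders in descending order: Eskel 0.8345, Dorne 0.5642, Carrow 0.4698, Galen 0.0687, Brisco 0.0628.
The surplus seats go to Eskel, Dorne.

Eskel: 4; Galen: 12; Carrow: 10; Brisco: 9; Dorne: 9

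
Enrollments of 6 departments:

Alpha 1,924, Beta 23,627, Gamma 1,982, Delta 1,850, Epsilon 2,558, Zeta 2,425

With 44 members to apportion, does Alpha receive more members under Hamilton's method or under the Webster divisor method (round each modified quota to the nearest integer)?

Hamilton

Hamilton: Alpha 3, Beta 30, Gamma 3, Delta 2, Epsilon 3, Zeta 3.
Webster: Alpha 2, Beta 31, Gamma 3, Delta 2, Epsilon 3, Zeta 3.
Alpha gets 3 under Hamilton and 2 under Webster.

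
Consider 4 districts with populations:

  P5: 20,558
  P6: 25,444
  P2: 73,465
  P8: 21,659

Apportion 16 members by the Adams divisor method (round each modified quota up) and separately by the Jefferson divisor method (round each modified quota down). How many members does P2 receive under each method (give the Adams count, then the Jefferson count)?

8 and 9

Adams: P5 2, P6 3, P2 8, P8 3.
Jefferson: P5 2, P6 3, P2 9, P8 2.
P2 gets 8 under Adams and 9 under Jefferson.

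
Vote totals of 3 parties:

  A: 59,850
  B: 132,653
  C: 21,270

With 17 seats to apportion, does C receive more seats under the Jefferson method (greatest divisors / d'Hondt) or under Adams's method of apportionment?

Jefferson: A 5, B 11, C 1.
Adams: A 5, B 10, C 2.
C gets 1 under Jefferson and 2 under Adams.

Adams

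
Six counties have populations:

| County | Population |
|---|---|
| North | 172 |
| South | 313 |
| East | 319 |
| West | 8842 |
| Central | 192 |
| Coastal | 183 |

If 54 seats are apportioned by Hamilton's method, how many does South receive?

2

Total 10021; standard divisor 10021/54 ≈ 185.574.
Standard quotas: North 0.9269, South 1.6867, East 1.7190, West 47.6467, Central 1.0346, Coastal 0.9861.
Lower quotas: North 0, South 1, East 1, West 47, Central 1, Coastal 0 (sum 50, leaving 4 seats).
Remainders in descending order: Coastal 0.9861, North 0.9269, East 0.7190, South 0.6867, West 0.6467, Central 0.0346.
The surplus seats go to Coastal, North, East, South.
South receives 2.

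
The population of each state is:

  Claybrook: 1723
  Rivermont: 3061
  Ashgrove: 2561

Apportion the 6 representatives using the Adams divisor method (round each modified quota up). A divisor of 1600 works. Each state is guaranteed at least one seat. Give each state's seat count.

Claybrook 2, Rivermont 2, Ashgrove 2

With modified divisor 1600: modified quotas Claybrook 1.077, Rivermont 1.913, Ashgrove 1.601.
Rounding up: Claybrook 2, Rivermont 2, Ashgrove 2 (total 6).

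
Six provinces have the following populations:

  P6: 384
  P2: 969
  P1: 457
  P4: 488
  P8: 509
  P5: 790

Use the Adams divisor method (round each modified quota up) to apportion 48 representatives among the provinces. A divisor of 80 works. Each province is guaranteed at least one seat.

With modified divisor 80: modified quotas P6 4.800, P2 12.113, P1 5.713, P4 6.100, P8 6.362, P5 9.875.
Rounding up: P6 5, P2 13, P1 6, P4 7, P8 7, P5 10 (total 48).

P6: 5; P2: 13; P1: 6; P4: 7; P8: 7; P5: 10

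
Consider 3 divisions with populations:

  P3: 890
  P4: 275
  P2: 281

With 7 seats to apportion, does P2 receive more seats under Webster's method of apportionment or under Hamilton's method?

Hamilton

Webster: P3 5, P4 1, P2 1.
Hamilton: P3 4, P4 1, P2 2.
P2 gets 1 under Webster and 2 under Hamilton.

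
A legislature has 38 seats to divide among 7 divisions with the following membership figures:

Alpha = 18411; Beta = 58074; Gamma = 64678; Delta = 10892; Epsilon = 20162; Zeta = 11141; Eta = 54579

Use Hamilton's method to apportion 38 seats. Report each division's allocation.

Alpha 3, Beta 9, Gamma 10, Delta 2, Epsilon 3, Zeta 2, Eta 9

The standard divisor is 237937/38 ≈ 6261.5.
Standard quotas: Alpha 2.9403, Beta 9.2748, Gamma 10.3295, Delta 1.7395, Epsilon 3.2200, Zeta 1.7793, Eta 8.7166.
Lower quotas: Alpha 2, Beta 9, Gamma 10, Delta 1, Epsilon 3, Zeta 1, Eta 8 (sum 34, leaving 4 seats).
Remainders in descending order: Alpha 0.9403, Zeta 0.7793, Delta 0.7395, Eta 0.7166, Gamma 0.3295, Beta 0.2748, Epsilon 0.2200.
Largest remainders: Alpha, Zeta, Delta, Eta receive the extra seats.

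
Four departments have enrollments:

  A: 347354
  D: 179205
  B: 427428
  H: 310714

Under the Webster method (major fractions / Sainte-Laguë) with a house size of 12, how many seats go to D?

Standard divisor 1264701/12 ≈ 105391.75; standard quotas: A 3.296, D 1.700, B 4.056, H 2.948.
Rounding to the nearest integer gives A 3, D 2, B 4, H 3 — total 12, matching the house size, so no adjustment is needed.
D receives 2.

2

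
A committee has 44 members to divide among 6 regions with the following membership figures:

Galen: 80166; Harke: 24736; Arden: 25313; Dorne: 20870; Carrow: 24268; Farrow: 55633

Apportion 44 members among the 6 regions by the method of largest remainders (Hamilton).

The standard divisor is 230986/44 ≈ 5249.682.
Standard quotas: Galen 15.2706, Harke 4.7119, Arden 4.8218, Dorne 3.9755, Carrow 4.6228, Farrow 10.5974.
Lower quotas: Galen 15, Harke 4, Arden 4, Dorne 3, Carrow 4, Farrow 10 (sum 40, leaving 4 seats).
Remainders in descending order: Dorne 0.9755, Arden 0.8218, Harke 0.7119, Carrow 0.6228, Farrow 0.5974, Galen 0.2706.
Largest remainders: Dorne, Arden, Harke, Carrow receive the extra seats.

Galen: 15, Harke: 5, Arden: 5, Dorne: 4, Carrow: 5, Farrow: 10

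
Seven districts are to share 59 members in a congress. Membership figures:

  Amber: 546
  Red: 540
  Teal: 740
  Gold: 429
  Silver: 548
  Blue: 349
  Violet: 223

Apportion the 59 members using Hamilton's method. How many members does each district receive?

Amber: 10, Red: 9, Teal: 13, Gold: 7, Silver: 10, Blue: 6, Violet: 4

Total 3375; standard divisor 3375/59 ≈ 57.203.
Standard quotas: Amber 9.545, Red 9.440, Teal 12.936, Gold 7.500, Silver 9.580, Blue 6.101, Violet 3.898.
Lower quotas: Amber 9, Red 9, Teal 12, Gold 7, Silver 9, Blue 6, Violet 3 (sum 55, leaving 4 seats).
Remainders in descending order: Teal 0.936, Violet 0.898, Silver 0.580, Amber 0.545, Gold 0.500, Red 0.440, Blue 0.101.
Largest remainders: Teal, Violet, Silver, Amber receive the extra seats.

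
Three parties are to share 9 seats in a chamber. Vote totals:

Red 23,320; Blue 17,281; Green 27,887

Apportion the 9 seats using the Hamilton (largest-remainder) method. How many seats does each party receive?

Red=3; Blue=2; Green=4

Standard divisor: 68488 ÷ 9 ≈ 7609.778.
Standard quotas: Red 3.0645, Blue 2.2709, Green 3.6646.
Lower quotas: Red 3, Blue 2, Green 3 (sum 8, leaving 1 seat).
Remainders in descending order: Green 0.6646, Blue 0.2709, Red 0.0645.
The surplus seat goes to Green.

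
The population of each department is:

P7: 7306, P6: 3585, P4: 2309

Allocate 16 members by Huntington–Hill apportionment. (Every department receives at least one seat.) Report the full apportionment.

P7 9, P6 4, P4 3

With divisor 831: modified quotas P7 8.792, P6 4.314, P4 2.779.
Geometric-mean thresholds: P7 √(8·9)=8.485, P6 √(4·5)=4.472, P4 √(2·3)=2.449.
Each quota rounded against its threshold gives P7 9, P6 4, P4 3 (total 16).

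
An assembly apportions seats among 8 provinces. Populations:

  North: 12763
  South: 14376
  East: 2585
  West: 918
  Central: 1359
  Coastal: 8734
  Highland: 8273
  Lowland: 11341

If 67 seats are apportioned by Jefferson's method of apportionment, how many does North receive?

Standard divisor 60349/67 ≈ 900.731; standard quotas: North 14.170, South 15.960, East 2.870, West 1.019, Central 1.509, Coastal 9.697, Highland 9.185, Lowland 12.591.
Rounding down gives 14, 15, 2, 1, 1, 9, 9, 12 = 63 seats, so the divisor must be adjusted.
With modified divisor 854.11: modified quotas North 14.943, South 16.832, East 3.027, West 1.075, Central 1.591, Coastal 10.226, Highland 9.686, Lowland 13.278.
Rounding down: North 14, South 16, East 3, West 1, Central 1, Coastal 10, Highland 9, Lowland 13 (total 67).
North receives 14.

14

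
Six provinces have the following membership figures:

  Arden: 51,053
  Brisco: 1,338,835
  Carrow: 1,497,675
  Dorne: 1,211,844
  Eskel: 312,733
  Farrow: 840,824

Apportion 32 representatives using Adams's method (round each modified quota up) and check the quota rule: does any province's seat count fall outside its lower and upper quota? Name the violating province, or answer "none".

none

Standard quotas: Arden 0.311, Brisco 8.156, Carrow 9.124, Dorne 7.382, Eskel 1.905, Farrow 5.122.
Adams allocation: Arden 1, Brisco 8, Carrow 9, Dorne 7, Eskel 2, Farrow 5.
Every allocation lies between the lower and upper quota.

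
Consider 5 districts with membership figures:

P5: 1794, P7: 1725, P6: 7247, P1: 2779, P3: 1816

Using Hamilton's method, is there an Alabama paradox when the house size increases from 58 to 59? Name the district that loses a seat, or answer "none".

P7

At 58 seats: P5 7, P7 7, P6 27, P1 10, P3 7.
At 59 seats: P5 7, P7 6, P6 28, P1 11, P3 7.
P7 drops from 7 to 6.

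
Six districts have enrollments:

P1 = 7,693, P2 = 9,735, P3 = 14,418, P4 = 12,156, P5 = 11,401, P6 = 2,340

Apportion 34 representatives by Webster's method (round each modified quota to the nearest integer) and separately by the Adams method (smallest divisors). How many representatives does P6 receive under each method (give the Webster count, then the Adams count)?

1 and 2

Webster: P1 5, P2 6, P3 8, P4 7, P5 7, P6 1.
Adams: P1 5, P2 6, P3 8, P4 7, P5 6, P6 2.
P6 gets 1 under Webster and 2 under Adams.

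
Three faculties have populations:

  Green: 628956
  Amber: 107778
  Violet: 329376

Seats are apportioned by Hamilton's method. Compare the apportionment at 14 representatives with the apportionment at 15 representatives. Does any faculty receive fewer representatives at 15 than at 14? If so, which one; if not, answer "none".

At 14 seats: Green 8, Amber 2, Violet 4.
At 15 seats: Green 9, Amber 1, Violet 5.
Amber drops from 2 to 1.

Amber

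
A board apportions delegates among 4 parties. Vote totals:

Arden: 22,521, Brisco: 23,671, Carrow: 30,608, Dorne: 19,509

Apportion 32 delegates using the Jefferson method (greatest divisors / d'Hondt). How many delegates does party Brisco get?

Standard divisor 96309/32 ≈ 3009.656; standard quotas: Arden 7.483, Brisco 7.865, Carrow 10.170, Dorne 6.482.
Rounding down gives 7, 7, 10, 6 = 30 seats, so the divisor must be adjusted.
With modified divisor 2800: modified quotas Arden 8.043, Brisco 8.454, Carrow 10.931, Dorne 6.968.
Rounding down: Arden 8, Brisco 8, Carrow 10, Dorne 6 (total 32).
Brisco receives 8.

8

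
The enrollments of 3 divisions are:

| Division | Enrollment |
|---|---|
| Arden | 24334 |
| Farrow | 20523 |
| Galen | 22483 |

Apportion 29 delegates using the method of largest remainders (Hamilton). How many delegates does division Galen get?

Total 67340; standard divisor 67340/29 ≈ 2322.069.
Standard quotas: Arden 10.4794, Farrow 8.8382, Galen 9.6823.
Lower quotas: Arden 10, Farrow 8, Galen 9 (sum 27, leaving 2 seats).
Remainders in descending order: Farrow 0.8382, Galen 0.6823, Arden 0.4794.
The surplus seats go to Farrow, Galen.
Galen receives 10.

10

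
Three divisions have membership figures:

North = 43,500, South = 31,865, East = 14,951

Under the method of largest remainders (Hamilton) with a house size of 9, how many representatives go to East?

2

Standard divisor: 90316 ÷ 9 ≈ 10035.111.
Standard quotas: North 4.3348, South 3.1754, East 1.4899.
Lower quotas: North 4, South 3, East 1 (sum 8, leaving 1 seat).
Remainders in descending order: East 0.4899, North 0.3348, South 0.1754.
Largest remainder: East receives the extra seat.
East receives 2.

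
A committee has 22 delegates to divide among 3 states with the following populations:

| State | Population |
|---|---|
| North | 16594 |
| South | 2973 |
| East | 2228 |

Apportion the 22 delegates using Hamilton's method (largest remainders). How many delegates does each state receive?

North 17; South 3; East 2

Standard divisor: 21795 ÷ 22 ≈ 990.682.
Standard quotas: North 16.7501, South 3.0010, East 2.2490.
Lower quotas: North 16, South 3, East 2 (sum 21, leaving 1 seat).
Remainders in descending order: North 0.7501, East 0.2490, South 0.0010.
The surplus seat goes to North.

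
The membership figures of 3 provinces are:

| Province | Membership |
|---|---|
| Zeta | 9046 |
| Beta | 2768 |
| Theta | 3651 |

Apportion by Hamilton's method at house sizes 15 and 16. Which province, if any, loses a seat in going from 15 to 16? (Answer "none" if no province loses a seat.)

none

At 15 seats: Zeta 9, Beta 3, Theta 3.
At 16 seats: Zeta 9, Beta 3, Theta 4.
No province's allocation decreased.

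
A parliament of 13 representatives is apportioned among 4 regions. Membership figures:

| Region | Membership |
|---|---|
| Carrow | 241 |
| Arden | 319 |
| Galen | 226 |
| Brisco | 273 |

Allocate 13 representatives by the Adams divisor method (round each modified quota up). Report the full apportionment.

Standard divisor 1059/13 ≈ 81.462; standard quotas: Carrow 2.958, Arden 3.916, Galen 2.774, Brisco 3.351.
Rounding up gives 3, 4, 3, 4 = 14 seats, so the divisor must be adjusted.
With modified divisor 100: modified quotas Carrow 2.410, Arden 3.190, Galen 2.260, Brisco 2.730.
Rounding up: Carrow 3, Arden 4, Galen 3, Brisco 3 (total 13).

Carrow: 3; Arden: 4; Galen: 3; Brisco: 3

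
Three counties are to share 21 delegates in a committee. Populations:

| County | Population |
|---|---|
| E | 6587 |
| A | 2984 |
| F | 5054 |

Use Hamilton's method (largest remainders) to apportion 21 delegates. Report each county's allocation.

E 10, A 4, F 7

Total 14625; standard divisor 14625/21 ≈ 696.429.
Standard quotas: E 9.4583, A 4.2847, F 7.2570.
Lower quotas: E 9, A 4, F 7 (sum 20, leaving 1 seat).
Remainders in descending order: E 0.4583, A 0.2847, F 0.2570.
Largest remainder: E receives the extra seat.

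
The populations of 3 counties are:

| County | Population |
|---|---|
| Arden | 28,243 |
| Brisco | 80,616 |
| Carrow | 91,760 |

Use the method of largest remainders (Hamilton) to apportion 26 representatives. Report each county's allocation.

The standard divisor is 200619/26 ≈ 7716.115.
Standard quotas: Arden 3.6603, Brisco 10.4477, Carrow 11.8920.
Lower quotas: Arden 3, Brisco 10, Carrow 11 (sum 24, leaving 2 seats).
Remainders in descending order: Carrow 0.8920, Arden 0.6603, Brisco 0.4477.
The surplus seats go to Carrow, Arden.

Arden 4, Brisco 10, Carrow 12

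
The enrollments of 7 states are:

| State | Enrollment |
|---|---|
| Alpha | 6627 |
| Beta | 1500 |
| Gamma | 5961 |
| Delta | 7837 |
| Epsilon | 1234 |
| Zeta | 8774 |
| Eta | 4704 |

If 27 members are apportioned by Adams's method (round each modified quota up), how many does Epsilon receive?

Standard divisor 36637/27 ≈ 1356.926; standard quotas: Alpha 4.884, Beta 1.105, Gamma 4.393, Delta 5.776, Epsilon 0.909, Zeta 6.466, Eta 3.467.
Rounding up gives 5, 2, 5, 6, 1, 7, 4 = 30 seats, so the divisor must be adjusted.
With modified divisor 1534: modified quotas Alpha 4.320, Beta 0.978, Gamma 3.886, Delta 5.109, Epsilon 0.804, Zeta 5.720, Eta 3.066.
Rounding up: Alpha 5, Beta 1, Gamma 4, Delta 6, Epsilon 1, Zeta 6, Eta 4 (total 27).
Epsilon receives 1.

1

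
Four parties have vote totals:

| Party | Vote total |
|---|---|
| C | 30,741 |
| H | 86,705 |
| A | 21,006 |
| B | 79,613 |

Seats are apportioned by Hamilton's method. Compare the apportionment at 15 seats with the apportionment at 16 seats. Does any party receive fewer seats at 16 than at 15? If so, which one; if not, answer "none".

none

At 15 seats: C 2, H 6, A 1, B 6.
At 16 seats: C 2, H 6, A 2, B 6.
No party's allocation decreased.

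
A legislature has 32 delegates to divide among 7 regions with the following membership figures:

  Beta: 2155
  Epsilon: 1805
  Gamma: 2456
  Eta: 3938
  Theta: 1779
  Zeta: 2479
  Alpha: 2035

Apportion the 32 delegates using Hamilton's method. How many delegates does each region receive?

Beta=4, Epsilon=3, Gamma=5, Eta=8, Theta=3, Zeta=5, Alpha=4

Standard divisor: 16647 ÷ 32 ≈ 520.219.
Standard quotas: Beta 4.142, Epsilon 3.470, Gamma 4.721, Eta 7.570, Theta 3.420, Zeta 4.765, Alpha 3.912.
Lower quotas: Beta 4, Epsilon 3, Gamma 4, Eta 7, Theta 3, Zeta 4, Alpha 3 (sum 28, leaving 4 seats).
Remainders in descending order: Alpha 0.912, Zeta 0.765, Gamma 0.721, Eta 0.570, Epsilon 0.470, Theta 0.420, Beta 0.142.
The surplus seats go to Alpha, Zeta, Gamma, Eta.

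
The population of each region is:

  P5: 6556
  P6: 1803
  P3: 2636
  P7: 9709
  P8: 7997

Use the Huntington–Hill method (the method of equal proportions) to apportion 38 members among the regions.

With divisor 762: modified quotas P5 8.604, P6 2.366, P3 3.459, P7 12.741, P8 10.495.
Geometric-mean thresholds: P5 √(8·9)=8.485, P6 √(2·3)=2.449, P3 √(3·4)=3.464, P7 √(12·13)=12.490, P8 √(10·11)=10.488.
Each quota rounded against its threshold gives P5 9, P6 2, P3 3, P7 13, P8 11 (total 38).

P5=9; P6=2; P3=3; P7=13; P8=11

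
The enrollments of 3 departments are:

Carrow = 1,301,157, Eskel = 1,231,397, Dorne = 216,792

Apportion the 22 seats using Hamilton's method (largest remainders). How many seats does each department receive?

Carrow 10; Eskel 10; Dorne 2

Total 2749346; standard divisor 2749346/22 ≈ 124970.273.
Standard quotas: Carrow 10.4117, Eskel 9.8535, Dorne 1.7347.
Lower quotas: Carrow 10, Eskel 9, Dorne 1 (sum 20, leaving 2 seats).
Remainders in descending order: Eskel 0.8535, Dorne 0.7347, Carrow 0.4117.
The surplus seats go to Eskel, Dorne.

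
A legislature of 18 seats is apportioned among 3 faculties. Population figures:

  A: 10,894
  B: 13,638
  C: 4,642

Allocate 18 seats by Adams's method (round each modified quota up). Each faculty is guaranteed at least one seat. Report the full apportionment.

Standard divisor 29174/18 ≈ 1620.778; standard quotas: A 6.721, B 8.414, C 2.864.
Rounding up gives 7, 9, 3 = 19 seats, so the divisor must be adjusted.
With modified divisor 1800: modified quotas A 6.052, B 7.577, C 2.579.
Rounding up: A 7, B 8, C 3 (total 18).

A=7, B=8, C=3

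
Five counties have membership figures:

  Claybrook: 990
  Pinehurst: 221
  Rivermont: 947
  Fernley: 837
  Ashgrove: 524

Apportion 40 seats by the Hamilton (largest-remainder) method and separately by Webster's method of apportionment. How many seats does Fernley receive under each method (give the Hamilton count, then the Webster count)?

Hamilton: Claybrook 11, Pinehurst 2, Rivermont 11, Fernley 10, Ashgrove 6.
Webster: Claybrook 11, Pinehurst 3, Rivermont 11, Fernley 9, Ashgrove 6.
Fernley gets 10 under Hamilton and 9 under Webster.

10 and 9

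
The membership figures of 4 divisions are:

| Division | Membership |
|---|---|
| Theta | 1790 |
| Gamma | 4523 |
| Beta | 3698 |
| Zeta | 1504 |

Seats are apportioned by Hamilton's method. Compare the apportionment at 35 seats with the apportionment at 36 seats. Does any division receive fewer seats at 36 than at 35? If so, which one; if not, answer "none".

none

At 35 seats: Theta 5, Gamma 14, Beta 11, Zeta 5.
At 36 seats: Theta 6, Gamma 14, Beta 11, Zeta 5.
No division's allocation decreased.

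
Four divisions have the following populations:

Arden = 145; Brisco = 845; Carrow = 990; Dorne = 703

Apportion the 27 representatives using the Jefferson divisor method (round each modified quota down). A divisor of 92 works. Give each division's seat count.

Arden: 1, Brisco: 9, Carrow: 10, Dorne: 7

With modified divisor 92: modified quotas Arden 1.576, Brisco 9.185, Carrow 10.761, Dorne 7.641.
Rounding down: Arden 1, Brisco 9, Carrow 10, Dorne 7 (total 27).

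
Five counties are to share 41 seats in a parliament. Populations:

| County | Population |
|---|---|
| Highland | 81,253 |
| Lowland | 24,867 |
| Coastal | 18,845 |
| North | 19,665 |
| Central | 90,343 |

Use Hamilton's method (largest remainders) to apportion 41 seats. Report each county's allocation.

Highland 14, Lowland 4, Coastal 3, North 4, Central 16

Total 234973; standard divisor 234973/41 ≈ 5731.049.
Standard quotas: Highland 14.1777, Lowland 4.3390, Coastal 3.2882, North 3.4313, Central 15.7638.
Lower quotas: Highland 14, Lowland 4, Coastal 3, North 3, Central 15 (sum 39, leaving 2 seats).
Remainders in descending order: Central 0.7638, North 0.4313, Lowland 0.3390, Coastal 0.2882, Highland 0.1777.
Largest remainders: Central, North receive the extra seats.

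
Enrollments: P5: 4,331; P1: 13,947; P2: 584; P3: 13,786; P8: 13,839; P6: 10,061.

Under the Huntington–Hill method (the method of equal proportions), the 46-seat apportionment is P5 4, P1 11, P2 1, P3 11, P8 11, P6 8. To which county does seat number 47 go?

Priority for the next seat is population ÷ (√(s·(s+1))).
Priorities: P5 968.441, P1 1213.931, P2 412.950, P3 1199.917, P8 1204.530, P6 1185.700.
Highest priority: P1.

P1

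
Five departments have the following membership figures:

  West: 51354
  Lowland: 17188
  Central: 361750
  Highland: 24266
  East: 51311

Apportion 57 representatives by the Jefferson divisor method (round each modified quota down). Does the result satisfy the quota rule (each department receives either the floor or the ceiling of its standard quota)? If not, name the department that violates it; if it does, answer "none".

Standard quotas: West 5.786, Lowland 1.937, Central 40.761, Highland 2.734, East 5.782.
Jefferson allocation: West 6, Lowland 2, Central 42, Highland 2, East 5.
Central has quota 40.761 (lower 40, upper 41) but receives 42 — outside the quota interval.

Central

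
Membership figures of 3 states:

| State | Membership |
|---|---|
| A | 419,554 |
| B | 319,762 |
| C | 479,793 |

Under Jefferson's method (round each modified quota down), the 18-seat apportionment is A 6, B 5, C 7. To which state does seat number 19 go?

C

Priority for the next seat is population ÷ (current seats + 1).
Priorities: A 59936.286, B 53293.667, C 59974.125.
Highest priority: C.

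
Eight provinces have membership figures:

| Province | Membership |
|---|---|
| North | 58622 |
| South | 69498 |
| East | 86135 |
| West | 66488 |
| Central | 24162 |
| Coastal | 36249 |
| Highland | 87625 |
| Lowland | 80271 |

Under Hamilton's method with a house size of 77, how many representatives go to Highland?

The standard divisor is 509050/77 ≈ 6611.039.
Standard quotas: North 8.8673, South 10.5124, East 13.0290, West 10.0571, Central 3.6548, Coastal 5.4831, Highland 13.2543, Lowland 12.1420.
Lower quotas: North 8, South 10, East 13, West 10, Central 3, Coastal 5, Highland 13, Lowland 12 (sum 74, leaving 3 seats).
Remainders in descending order: North 0.8673, Central 0.6548, South 0.5124, Coastal 0.4831, Highland 0.2543, Lowland 0.1420, West 0.0571, East 0.0290.
Largest remainders: North, Central, South receive the extra seats.
Highland receives 13.

13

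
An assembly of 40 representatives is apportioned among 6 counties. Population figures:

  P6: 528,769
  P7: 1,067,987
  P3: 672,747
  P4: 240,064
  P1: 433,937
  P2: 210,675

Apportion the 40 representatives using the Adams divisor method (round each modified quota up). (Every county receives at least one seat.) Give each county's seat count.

P6 7; P7 13; P3 8; P4 3; P1 6; P2 3

Standard divisor 3154179/40 ≈ 78854.475; standard quotas: P6 6.706, P7 13.544, P3 8.532, P4 3.044, P1 5.503, P2 2.672.
Rounding up gives 7, 14, 9, 4, 6, 3 = 43 seats, so the divisor must be adjusted.
With modified divisor 85400: modified quotas P6 6.192, P7 12.506, P3 7.878, P4 2.811, P1 5.081, P2 2.467.
Rounding up: P6 7, P7 13, P3 8, P4 3, P1 6, P2 3 (total 40).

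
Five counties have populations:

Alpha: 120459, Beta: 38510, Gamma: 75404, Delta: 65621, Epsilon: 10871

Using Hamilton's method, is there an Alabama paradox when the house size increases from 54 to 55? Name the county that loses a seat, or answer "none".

none

At 54 seats: Alpha 21, Beta 7, Gamma 13, Delta 11, Epsilon 2.
At 55 seats: Alpha 21, Beta 7, Gamma 13, Delta 12, Epsilon 2.
No county's allocation decreased.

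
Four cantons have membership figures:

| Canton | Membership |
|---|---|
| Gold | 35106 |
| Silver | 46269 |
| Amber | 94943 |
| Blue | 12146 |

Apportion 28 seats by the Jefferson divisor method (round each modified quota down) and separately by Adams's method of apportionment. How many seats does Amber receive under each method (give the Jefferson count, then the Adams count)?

15 and 14

Jefferson: Gold 5, Silver 7, Amber 15, Blue 1.
Adams: Gold 5, Silver 7, Amber 14, Blue 2.
Amber gets 15 under Jefferson and 14 under Adams.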